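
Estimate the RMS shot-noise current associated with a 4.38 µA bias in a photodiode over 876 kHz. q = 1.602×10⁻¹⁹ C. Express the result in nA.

1.11 nA

I_n = √(2qI·B)
2qI·B = 2 × 1.602×10⁻¹⁹ × 4.38×10⁻⁶ × 8.76×10⁵ = 1.23×10⁻¹⁸ A²
I_n = √(1.23×10⁻¹⁸) = 1.11×10⁻⁹ A = 1.11 nA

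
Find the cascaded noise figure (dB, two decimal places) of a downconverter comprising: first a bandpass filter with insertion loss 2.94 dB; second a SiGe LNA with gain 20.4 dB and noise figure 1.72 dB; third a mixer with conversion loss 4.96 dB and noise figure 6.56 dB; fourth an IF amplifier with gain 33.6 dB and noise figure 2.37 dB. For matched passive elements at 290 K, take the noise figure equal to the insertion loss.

4.81 dB

Convert to linear (a loss of L dB is a gain of −L dB): F_i = 10^(NF_i/10), G_i = 10^(G_i,dB/10)
  Stage 1: F_1 = 10^(2.94/10) = 1.968, G_1 = 10^(−2.94/10) = 0.5082
  Stage 2: F_2 = 10^(1.72/10) = 1.486, G_2 = 10^(20.4/10) = 109.6
  Stage 3: F_3 = 10^(6.56/10) = 4.529, G_3 = 10^(−4.96/10) = 0.3192
  Stage 4: F_4 = 10^(2.37/10) = 1.726, G_4 = 10^(33.6/10) = 2291
Friis cascade:
  F = 1.968 + (1.486 − 1)/0.5082 + (4.529 − 1)/55.72 + (1.726 − 1)/17.78 = 3.028
NF = 10 log₁₀(3.028) = 4.81 dB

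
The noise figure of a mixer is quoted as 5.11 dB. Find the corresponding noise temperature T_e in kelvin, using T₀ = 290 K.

651 K

F = 10^(5.11/10) = 3.2434
T_e = (F − 1)·T₀ = (3.2434 − 1) × 290 = 651 K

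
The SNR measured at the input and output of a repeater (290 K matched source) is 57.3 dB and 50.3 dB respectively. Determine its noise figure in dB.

NF (dB) = SNR_in(dB) − SNR_out(dB) when the source is at T₀
NF = 57.3 − 50.3 = 7.0 dB

7.0 dB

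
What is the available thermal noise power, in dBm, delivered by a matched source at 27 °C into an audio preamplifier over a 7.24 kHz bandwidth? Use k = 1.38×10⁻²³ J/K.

T = 27 °C + 273.15 = 300.15 K
P_n = kTB = 1.38×10⁻²³ × 300.15 × 7.24×10³ = 3.00×10⁻¹⁷ W
In dBm: 10 log₁₀(3.00×10⁻¹⁷ / 10⁻³) = −135.2 dBm

−135.2 dBm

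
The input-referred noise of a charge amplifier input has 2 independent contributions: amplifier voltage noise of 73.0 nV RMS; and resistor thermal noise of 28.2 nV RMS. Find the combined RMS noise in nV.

78.3 nV

Uncorrelated sources add in power (mean-square): V_tot = √(ΣV_i²)
V_tot = √[(7.30×10⁻⁸)² + (2.82×10⁻⁸)²] = 7.83×10⁻⁸ V = 78.3 nV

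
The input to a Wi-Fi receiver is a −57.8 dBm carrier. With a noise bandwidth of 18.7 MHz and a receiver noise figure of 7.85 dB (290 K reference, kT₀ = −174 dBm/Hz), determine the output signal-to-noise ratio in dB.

Noise floor: N = −174 + 10 log₁₀(B) + NF
10 log₁₀(1.87×10⁷) = 72.72 dB
N = −174 + 72.72 + 7.85 = −93.43 dBm
SNR = P_sig − N = −57.8 − (−93.43) = 35.63 dB → 35.6 dB

35.6 dB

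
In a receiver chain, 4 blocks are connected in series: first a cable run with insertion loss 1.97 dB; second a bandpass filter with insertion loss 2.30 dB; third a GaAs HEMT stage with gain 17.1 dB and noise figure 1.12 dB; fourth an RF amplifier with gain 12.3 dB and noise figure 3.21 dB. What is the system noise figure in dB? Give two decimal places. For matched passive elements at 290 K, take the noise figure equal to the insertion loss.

5.46 dB

Convert to linear (a loss of L dB is a gain of −L dB): F_i = 10^(NF_i/10), G_i = 10^(G_i,dB/10)
  Stage 1: F_1 = 10^(1.97/10) = 1.574, G_1 = 10^(−1.97/10) = 0.6353
  Stage 2: F_2 = 10^(2.30/10) = 1.698, G_2 = 10^(−2.30/10) = 0.5888
  Stage 3: F_3 = 10^(1.12/10) = 1.294, G_3 = 10^(17.1/10) = 51.29
  Stage 4: F_4 = 10^(3.21/10) = 2.094, G_4 = 10^(12.3/10) = 16.98
Friis cascade:
  F = 1.574 + (1.698 − 1)/0.6353 + (1.294 − 1)/0.3741 + (2.094 − 1)/19.19 = 3.516
NF = 10 log₁₀(3.516) = 5.46 dB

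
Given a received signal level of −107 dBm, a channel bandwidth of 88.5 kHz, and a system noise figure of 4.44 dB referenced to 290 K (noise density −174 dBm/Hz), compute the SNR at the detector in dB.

13.1 dB

Noise floor: N = −174 + 10 log₁₀(B) + NF
10 log₁₀(8.85×10⁴) = 49.47 dB
N = −174 + 49.47 + 4.44 = −120.09 dBm
SNR = P_sig − N = −107 − (−120.09) = 13.09 dB → 13.1 dB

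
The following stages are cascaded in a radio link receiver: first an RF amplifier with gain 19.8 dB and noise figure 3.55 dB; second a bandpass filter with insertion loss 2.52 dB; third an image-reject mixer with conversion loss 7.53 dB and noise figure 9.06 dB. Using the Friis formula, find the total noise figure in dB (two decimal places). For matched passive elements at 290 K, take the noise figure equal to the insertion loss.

3.81 dB

Convert to linear (a loss of L dB is a gain of −L dB): F_i = 10^(NF_i/10), G_i = 10^(G_i,dB/10)
  Stage 1: F_1 = 10^(3.55/10) = 2.265, G_1 = 10^(19.8/10) = 95.50
  Stage 2: F_2 = 10^(2.52/10) = 1.786, G_2 = 10^(−2.52/10) = 0.5598
  Stage 3: F_3 = 10^(9.06/10) = 8.054, G_3 = 10^(−7.53/10) = 0.1766
Friis cascade:
  F = 2.265 + (1.786 − 1)/95.50 + (8.054 − 1)/53.46 = 2.405
NF = 10 log₁₀(2.405) = 3.81 dB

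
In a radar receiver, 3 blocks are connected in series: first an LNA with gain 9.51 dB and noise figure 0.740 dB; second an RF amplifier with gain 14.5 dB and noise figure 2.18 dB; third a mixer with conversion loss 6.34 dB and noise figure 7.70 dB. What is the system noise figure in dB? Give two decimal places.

1.07 dB

Convert to linear (a loss of L dB is a gain of −L dB): F_i = 10^(NF_i/10), G_i = 10^(G_i,dB/10)
  Stage 1: F_1 = 10^(0.740/10) = 1.186, G_1 = 10^(9.51/10) = 8.933
  Stage 2: F_2 = 10^(2.18/10) = 1.652, G_2 = 10^(14.5/10) = 28.18
  Stage 3: F_3 = 10^(7.70/10) = 5.888, G_3 = 10^(−6.34/10) = 0.2323
Friis cascade:
  F = 1.186 + (1.652 − 1)/8.933 + (5.888 − 1)/251.8 = 1.278
NF = 10 log₁₀(1.278) = 1.07 dB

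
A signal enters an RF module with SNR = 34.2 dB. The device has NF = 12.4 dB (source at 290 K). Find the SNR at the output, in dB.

21.8 dB

By definition F = SNR_in/SNR_out, so in dB: SNR_out = SNR_in − NF
SNR_out = 34.2 − 12.4 = 21.8 dB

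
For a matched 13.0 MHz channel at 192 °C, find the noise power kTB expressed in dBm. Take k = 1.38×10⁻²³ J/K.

T = 192 °C + 273.15 = 465.15 K
P_n = kTB = 1.38×10⁻²³ × 465.15 × 1.30×10⁷ = 8.34×10⁻¹⁴ W
In dBm: 10 log₁₀(8.34×10⁻¹⁴ / 10⁻³) = −100.8 dBm

−100.8 dBm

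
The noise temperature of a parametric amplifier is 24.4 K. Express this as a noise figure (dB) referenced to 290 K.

F = 1 + T_e/T₀ = 1 + 24.4/290 = 1.08414
NF = 10 log₁₀(1.08414) = 0.351 dB

0.351 dB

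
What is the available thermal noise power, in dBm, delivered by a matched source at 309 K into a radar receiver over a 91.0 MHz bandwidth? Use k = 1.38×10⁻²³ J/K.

−94.1 dBm

P_n = kTB = 1.38×10⁻²³ × 309 × 9.10×10⁷ = 3.88×10⁻¹³ W
In dBm: 10 log₁₀(3.88×10⁻¹³ / 10⁻³) = −94.1 dBm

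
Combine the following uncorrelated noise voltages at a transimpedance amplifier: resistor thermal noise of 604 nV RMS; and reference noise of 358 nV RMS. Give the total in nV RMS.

Uncorrelated sources add in power (mean-square): V_tot = √(ΣV_i²)
V_tot = √[(6.04×10⁻⁷)² + (3.58×10⁻⁷)²] = 7.02×10⁻⁷ V = 702 nV

702 nV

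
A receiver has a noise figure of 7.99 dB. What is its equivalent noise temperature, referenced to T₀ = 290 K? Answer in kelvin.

F = 10^(7.99/10) = 6.29506
T_e = (F − 1)·T₀ = (6.29506 − 1) × 290 = 1536 K

1536 K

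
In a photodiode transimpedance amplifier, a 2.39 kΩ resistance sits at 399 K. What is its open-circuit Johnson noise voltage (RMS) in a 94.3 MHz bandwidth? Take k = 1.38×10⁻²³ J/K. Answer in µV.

V_n = √(4kTRB)
4kTRB = 4 × 1.38×10⁻²³ × 399 × 2.39×10³ × 9.43×10⁷ = 4.96×10⁻⁹ V²
V_n = √(4.96×10⁻⁹) = 7.05×10⁻⁵ V = 70.5 µV

70.5 µV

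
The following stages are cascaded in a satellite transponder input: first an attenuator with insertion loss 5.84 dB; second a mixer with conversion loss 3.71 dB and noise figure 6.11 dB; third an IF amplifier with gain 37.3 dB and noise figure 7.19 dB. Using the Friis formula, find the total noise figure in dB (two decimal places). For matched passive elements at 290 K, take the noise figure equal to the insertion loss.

Convert to linear (a loss of L dB is a gain of −L dB): F_i = 10^(NF_i/10), G_i = 10^(G_i,dB/10)
  Stage 1: F_1 = 10^(5.84/10) = 3.837, G_1 = 10^(−5.84/10) = 0.2606
  Stage 2: F_2 = 10^(6.11/10) = 4.083, G_2 = 10^(−3.71/10) = 0.4256
  Stage 3: F_3 = 10^(7.19/10) = 5.236, G_3 = 10^(37.3/10) = 5370
Friis cascade:
  F = 3.837 + (4.083 − 1)/0.2606 + (5.236 − 1)/0.1109 = 53.86
NF = 10 log₁₀(53.86) = 17.31 dB

17.31 dB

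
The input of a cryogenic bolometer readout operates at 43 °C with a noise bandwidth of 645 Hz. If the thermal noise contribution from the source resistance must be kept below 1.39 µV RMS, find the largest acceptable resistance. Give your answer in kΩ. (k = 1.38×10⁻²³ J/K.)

172 kΩ

T = 43 °C + 273.15 = 316.15 K
Johnson–Nyquist: V_n = √(4kTRB) ⇒ R = V_n² / (4kTB)
4kTB = 4 × 1.38×10⁻²³ × 316.15 × 6.45×10² = 1.13×10⁻¹⁷
R = (1.39×10⁻⁶)² / 1.13×10⁻¹⁷ = 1.72×10⁵ Ω = 172 kΩ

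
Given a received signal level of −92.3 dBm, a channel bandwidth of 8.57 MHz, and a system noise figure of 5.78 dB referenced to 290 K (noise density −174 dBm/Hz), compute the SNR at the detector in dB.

6.6 dB

Noise floor: N = −174 + 10 log₁₀(B) + NF
10 log₁₀(8.57×10⁶) = 69.33 dB
N = −174 + 69.33 + 5.78 = −98.89 dBm
SNR = P_sig − N = −92.3 − (−98.89) = 6.59 dB → 6.6 dB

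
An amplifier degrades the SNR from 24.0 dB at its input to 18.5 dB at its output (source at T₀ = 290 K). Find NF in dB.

5.5 dB

NF (dB) = SNR_in(dB) − SNR_out(dB) when the source is at T₀
NF = 24.0 − 18.5 = 5.5 dB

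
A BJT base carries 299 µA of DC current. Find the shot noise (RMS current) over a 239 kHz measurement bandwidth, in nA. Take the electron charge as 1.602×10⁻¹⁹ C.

4.78 nA

I_n = √(2qI·B)
2qI·B = 2 × 1.602×10⁻¹⁹ × 2.99×10⁻⁴ × 2.39×10⁵ = 2.29×10⁻¹⁷ A²
I_n = √(2.29×10⁻¹⁷) = 4.78×10⁻⁹ A = 4.78 nA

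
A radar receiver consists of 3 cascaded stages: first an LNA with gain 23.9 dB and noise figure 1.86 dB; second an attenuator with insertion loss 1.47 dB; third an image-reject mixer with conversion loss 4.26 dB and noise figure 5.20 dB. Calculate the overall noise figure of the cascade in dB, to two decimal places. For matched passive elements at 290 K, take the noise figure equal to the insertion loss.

1.90 dB

Convert to linear (a loss of L dB is a gain of −L dB): F_i = 10^(NF_i/10), G_i = 10^(G_i,dB/10)
  Stage 1: F_1 = 10^(1.86/10) = 1.535, G_1 = 10^(23.9/10) = 245.5
  Stage 2: F_2 = 10^(1.47/10) = 1.403, G_2 = 10^(−1.47/10) = 0.7129
  Stage 3: F_3 = 10^(5.20/10) = 3.311, G_3 = 10^(−4.26/10) = 0.3750
Friis cascade:
  F = 1.535 + (1.403 − 1)/245.5 + (3.311 − 1)/175.0 = 1.549
NF = 10 log₁₀(1.549) = 1.90 dB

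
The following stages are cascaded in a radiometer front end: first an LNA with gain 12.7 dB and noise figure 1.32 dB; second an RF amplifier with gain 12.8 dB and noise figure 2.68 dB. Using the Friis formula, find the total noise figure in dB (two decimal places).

1.46 dB

Convert to linear (a loss of L dB is a gain of −L dB): F_i = 10^(NF_i/10), G_i = 10^(G_i,dB/10)
  Stage 1: F_1 = 10^(1.32/10) = 1.355, G_1 = 10^(12.7/10) = 18.62
  Stage 2: F_2 = 10^(2.68/10) = 1.854, G_2 = 10^(12.8/10) = 19.05
Friis cascade:
  F = 1.355 + (1.854 − 1)/18.62 = 1.401
NF = 10 log₁₀(1.401) = 1.46 dB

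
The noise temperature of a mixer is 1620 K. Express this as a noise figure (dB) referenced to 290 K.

F = 1 + T_e/T₀ = 1 + 1620/290 = 6.58621
NF = 10 log₁₀(6.58621) = 8.19 dB

8.19 dB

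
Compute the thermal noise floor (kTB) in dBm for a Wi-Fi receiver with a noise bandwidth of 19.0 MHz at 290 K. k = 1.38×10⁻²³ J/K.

−101.2 dBm

P_n = kTB = 1.38×10⁻²³ × 290 × 1.90×10⁷ = 7.60×10⁻¹⁴ W
In dBm: 10 log₁₀(7.60×10⁻¹⁴ / 10⁻³) = −101.2 dBm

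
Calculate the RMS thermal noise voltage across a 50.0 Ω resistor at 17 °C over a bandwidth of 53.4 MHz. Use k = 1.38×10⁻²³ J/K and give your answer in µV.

6.54 µV

T = 17 °C + 273.15 = 290.15 K
V_n = √(4kTRB)
4kTRB = 4 × 1.38×10⁻²³ × 290.15 × 5.00×10¹ × 5.34×10⁷ = 4.28×10⁻¹¹ V²
V_n = √(4.28×10⁻¹¹) = 6.54×10⁻⁶ V = 6.54 µV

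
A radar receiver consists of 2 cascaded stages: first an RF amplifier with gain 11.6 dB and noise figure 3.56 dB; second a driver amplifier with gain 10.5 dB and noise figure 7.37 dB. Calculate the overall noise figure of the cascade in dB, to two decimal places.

Convert to linear (a loss of L dB is a gain of −L dB): F_i = 10^(NF_i/10), G_i = 10^(G_i,dB/10)
  Stage 1: F_1 = 10^(3.56/10) = 2.270, G_1 = 10^(11.6/10) = 14.45
  Stage 2: F_2 = 10^(7.37/10) = 5.458, G_2 = 10^(10.5/10) = 11.22
Friis cascade:
  F = 2.270 + (5.458 − 1)/14.45 = 2.578
NF = 10 log₁₀(2.578) = 4.11 dB

4.11 dB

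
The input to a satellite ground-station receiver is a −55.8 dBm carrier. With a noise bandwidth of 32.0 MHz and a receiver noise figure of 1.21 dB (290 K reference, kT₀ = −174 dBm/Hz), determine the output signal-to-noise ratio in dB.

41.9 dB

Noise floor: N = −174 + 10 log₁₀(B) + NF
10 log₁₀(3.20×10⁷) = 75.05 dB
N = −174 + 75.05 + 1.21 = −97.74 dBm
SNR = P_sig − N = −55.8 − (−97.74) = 41.94 dB → 41.9 dB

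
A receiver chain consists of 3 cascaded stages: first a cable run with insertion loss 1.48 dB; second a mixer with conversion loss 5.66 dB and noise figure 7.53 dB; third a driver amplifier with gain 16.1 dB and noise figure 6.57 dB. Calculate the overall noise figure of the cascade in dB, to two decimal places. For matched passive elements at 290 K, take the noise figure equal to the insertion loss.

14.20 dB

Convert to linear (a loss of L dB is a gain of −L dB): F_i = 10^(NF_i/10), G_i = 10^(G_i,dB/10)
  Stage 1: F_1 = 10^(1.48/10) = 1.406, G_1 = 10^(−1.48/10) = 0.7112
  Stage 2: F_2 = 10^(7.53/10) = 5.662, G_2 = 10^(−5.66/10) = 0.2716
  Stage 3: F_3 = 10^(6.57/10) = 4.539, G_3 = 10^(16.1/10) = 40.74
Friis cascade:
  F = 1.406 + (5.662 − 1)/0.7112 + (4.539 − 1)/0.1932 = 26.28
NF = 10 log₁₀(26.28) = 14.20 dB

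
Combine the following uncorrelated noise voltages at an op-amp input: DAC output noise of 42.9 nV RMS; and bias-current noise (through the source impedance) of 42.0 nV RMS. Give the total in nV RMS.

Uncorrelated sources add in power (mean-square): V_tot = √(ΣV_i²)
V_tot = √[(4.29×10⁻⁸)² + (4.20×10⁻⁸)²] = 6.00×10⁻⁸ V = 60.0 nV

60.0 nV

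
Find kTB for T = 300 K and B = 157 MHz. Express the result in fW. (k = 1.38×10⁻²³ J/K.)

P_n = kTB = 1.38×10⁻²³ × 300 × 1.57×10⁸ = 6.50×10⁻¹³ W = 650 fW

650 fW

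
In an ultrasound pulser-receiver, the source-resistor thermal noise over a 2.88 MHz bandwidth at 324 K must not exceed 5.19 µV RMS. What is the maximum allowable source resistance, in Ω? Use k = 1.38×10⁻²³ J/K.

Johnson–Nyquist: V_n = √(4kTRB) ⇒ R = V_n² / (4kTB)
4kTB = 4 × 1.38×10⁻²³ × 324 × 2.88×10⁶ = 5.15×10⁻¹⁴
R = (5.19×10⁻⁶)² / 5.15×10⁻¹⁴ = 5.23×10² Ω = 523 Ω

523 Ω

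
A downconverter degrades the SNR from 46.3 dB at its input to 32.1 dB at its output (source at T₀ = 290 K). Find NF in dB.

NF (dB) = SNR_in(dB) − SNR_out(dB) when the source is at T₀
NF = 46.3 − 32.1 = 14.2 dB

14.2 dB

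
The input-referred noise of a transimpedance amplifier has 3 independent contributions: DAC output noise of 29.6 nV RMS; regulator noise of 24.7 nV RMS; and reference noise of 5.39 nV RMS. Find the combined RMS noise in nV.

38.9 nV

Uncorrelated sources add in power (mean-square): V_tot = √(ΣV_i²)
V_tot = √[(2.96×10⁻⁸)² + (2.47×10⁻⁸)² + (5.39×10⁻⁹)²] = 3.89×10⁻⁸ V = 38.9 nV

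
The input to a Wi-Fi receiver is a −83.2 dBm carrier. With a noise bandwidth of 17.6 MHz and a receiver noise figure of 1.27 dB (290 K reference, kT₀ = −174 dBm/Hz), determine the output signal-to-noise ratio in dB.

17.1 dB

Noise floor: N = −174 + 10 log₁₀(B) + NF
10 log₁₀(1.76×10⁷) = 72.46 dB
N = −174 + 72.46 + 1.27 = −100.27 dBm
SNR = P_sig − N = −83.2 − (−100.27) = 17.07 dB → 17.1 dB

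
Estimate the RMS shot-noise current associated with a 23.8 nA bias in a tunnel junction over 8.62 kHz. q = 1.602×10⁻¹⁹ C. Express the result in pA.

I_n = √(2qI·B)
2qI·B = 2 × 1.602×10⁻¹⁹ × 2.38×10⁻⁸ × 8.62×10³ = 6.57×10⁻²³ A²
I_n = √(6.57×10⁻²³) = 8.11×10⁻¹² A = 8.11 pA

8.11 pA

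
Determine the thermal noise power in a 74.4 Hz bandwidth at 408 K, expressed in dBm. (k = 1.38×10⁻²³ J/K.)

P_n = kTB = 1.38×10⁻²³ × 408 × 7.44×10¹ = 4.19×10⁻¹⁹ W
In dBm: 10 log₁₀(4.19×10⁻¹⁹ / 10⁻³) = −153.8 dBm

−153.8 dBm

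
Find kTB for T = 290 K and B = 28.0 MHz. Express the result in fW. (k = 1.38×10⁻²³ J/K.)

P_n = kTB = 1.38×10⁻²³ × 290 × 2.80×10⁷ = 1.12×10⁻¹³ W = 112 fW

112 fW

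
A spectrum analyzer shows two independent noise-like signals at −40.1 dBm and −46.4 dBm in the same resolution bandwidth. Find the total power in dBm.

−39.2 dBm

Convert to linear, add, convert back:
P₁ = 9.77×10⁻⁸ W, P₂ = 2.29×10⁻⁸ W
P_tot = 1.21×10⁻⁷ W → 10 log₁₀(P_tot / 10⁻³) = −39.2 dBm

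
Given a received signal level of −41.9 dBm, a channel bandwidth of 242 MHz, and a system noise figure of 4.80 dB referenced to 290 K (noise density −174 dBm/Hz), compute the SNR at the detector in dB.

43.5 dB

Noise floor: N = −174 + 10 log₁₀(B) + NF
10 log₁₀(2.42×10⁸) = 83.84 dB
N = −174 + 83.84 + 4.80 = −85.36 dBm
SNR = P_sig − N = −41.9 − (−85.36) = 43.46 dB → 43.5 dB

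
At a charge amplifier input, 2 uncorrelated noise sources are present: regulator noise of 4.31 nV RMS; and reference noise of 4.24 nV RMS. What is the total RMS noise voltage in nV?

Uncorrelated sources add in power (mean-square): V_tot = √(ΣV_i²)
V_tot = √[(4.31×10⁻⁹)² + (4.24×10⁻⁹)²] = 6.05×10⁻⁹ V = 6.05 nV

6.05 nV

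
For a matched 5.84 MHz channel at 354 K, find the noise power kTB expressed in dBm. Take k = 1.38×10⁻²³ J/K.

P_n = kTB = 1.38×10⁻²³ × 354 × 5.84×10⁶ = 2.85×10⁻¹⁴ W
In dBm: 10 log₁₀(2.85×10⁻¹⁴ / 10⁻³) = −105.4 dBm

−105.4 dBm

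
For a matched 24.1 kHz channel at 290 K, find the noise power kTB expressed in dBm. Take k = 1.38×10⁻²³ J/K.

P_n = kTB = 1.38×10⁻²³ × 290 × 2.41×10⁴ = 9.64×10⁻¹⁷ W
In dBm: 10 log₁₀(9.64×10⁻¹⁷ / 10⁻³) = −130.2 dBm

−130.2 dBm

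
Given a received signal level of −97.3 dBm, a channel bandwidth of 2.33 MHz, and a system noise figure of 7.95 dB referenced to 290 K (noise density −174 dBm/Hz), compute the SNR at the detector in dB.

Noise floor: N = −174 + 10 log₁₀(B) + NF
10 log₁₀(2.33×10⁶) = 63.67 dB
N = −174 + 63.67 + 7.95 = −102.38 dBm
SNR = P_sig − N = −97.3 − (−102.38) = 5.08 dB → 5.1 dB

5.1 dB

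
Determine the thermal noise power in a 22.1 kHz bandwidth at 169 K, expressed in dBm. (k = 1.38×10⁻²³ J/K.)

−132.9 dBm

P_n = kTB = 1.38×10⁻²³ × 169 × 2.21×10⁴ = 5.15×10⁻¹⁷ W
In dBm: 10 log₁₀(5.15×10⁻¹⁷ / 10⁻³) = −132.9 dBm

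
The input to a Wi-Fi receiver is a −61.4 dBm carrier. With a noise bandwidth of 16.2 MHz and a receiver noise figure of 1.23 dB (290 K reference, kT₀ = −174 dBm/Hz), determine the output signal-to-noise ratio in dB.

39.3 dB

Noise floor: N = −174 + 10 log₁₀(B) + NF
10 log₁₀(1.62×10⁷) = 72.1 dB
N = −174 + 72.1 + 1.23 = −100.67 dBm
SNR = P_sig − N = −61.4 − (−100.67) = 39.27 dB → 39.3 dB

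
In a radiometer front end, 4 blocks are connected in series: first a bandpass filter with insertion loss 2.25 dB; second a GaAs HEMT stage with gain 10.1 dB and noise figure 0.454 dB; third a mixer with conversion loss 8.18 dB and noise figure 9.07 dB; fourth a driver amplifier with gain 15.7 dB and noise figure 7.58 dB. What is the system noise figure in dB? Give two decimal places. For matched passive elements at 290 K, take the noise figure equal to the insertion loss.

9.10 dB

Convert to linear (a loss of L dB is a gain of −L dB): F_i = 10^(NF_i/10), G_i = 10^(G_i,dB/10)
  Stage 1: F_1 = 10^(2.25/10) = 1.679, G_1 = 10^(−2.25/10) = 0.5957
  Stage 2: F_2 = 10^(0.454/10) = 1.110, G_2 = 10^(10.1/10) = 10.23
  Stage 3: F_3 = 10^(9.07/10) = 8.072, G_3 = 10^(−8.18/10) = 0.1521
  Stage 4: F_4 = 10^(7.58/10) = 5.728, G_4 = 10^(15.7/10) = 37.15
Friis cascade:
  F = 1.679 + (1.110 − 1)/0.5957 + (8.072 − 1)/6.095 + (5.728 − 1)/0.9268 = 8.125
NF = 10 log₁₀(8.125) = 9.10 dB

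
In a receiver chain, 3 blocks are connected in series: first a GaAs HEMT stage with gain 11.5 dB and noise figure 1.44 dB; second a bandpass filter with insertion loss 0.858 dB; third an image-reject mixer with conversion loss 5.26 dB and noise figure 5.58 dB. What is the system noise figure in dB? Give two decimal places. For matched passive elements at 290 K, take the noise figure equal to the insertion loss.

2.13 dB

Convert to linear (a loss of L dB is a gain of −L dB): F_i = 10^(NF_i/10), G_i = 10^(G_i,dB/10)
  Stage 1: F_1 = 10^(1.44/10) = 1.393, G_1 = 10^(11.5/10) = 14.13
  Stage 2: F_2 = 10^(0.858/10) = 1.218, G_2 = 10^(−0.858/10) = 0.8207
  Stage 3: F_3 = 10^(5.58/10) = 3.614, G_3 = 10^(−5.26/10) = 0.2979
Friis cascade:
  F = 1.393 + (1.218 − 1)/14.13 + (3.614 − 1)/11.59 = 1.634
NF = 10 log₁₀(1.634) = 2.13 dB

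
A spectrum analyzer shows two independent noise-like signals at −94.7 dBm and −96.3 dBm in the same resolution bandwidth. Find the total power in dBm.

Convert to linear, add, convert back:
P₁ = 3.39×10⁻¹³ W, P₂ = 2.34×10⁻¹³ W
P_tot = 5.73×10⁻¹³ W → 10 log₁₀(P_tot / 10⁻³) = −92.4 dBm

−92.4 dBm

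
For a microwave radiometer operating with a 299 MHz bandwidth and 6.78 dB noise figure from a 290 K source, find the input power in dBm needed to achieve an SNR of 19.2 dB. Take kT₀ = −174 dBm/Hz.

−63.3 dBm

Sensitivity = −174 + 10 log₁₀(B) + NF + SNR_min
= −174 + 84.76 + 6.78 + 19.2
= −63.26 dBm → −63.3 dBm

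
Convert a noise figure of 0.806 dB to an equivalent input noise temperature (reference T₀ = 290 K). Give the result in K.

59.1 K

F = 10^(0.806/10) = 1.20393
T_e = (F − 1)·T₀ = (1.20393 − 1) × 290 = 59.1 K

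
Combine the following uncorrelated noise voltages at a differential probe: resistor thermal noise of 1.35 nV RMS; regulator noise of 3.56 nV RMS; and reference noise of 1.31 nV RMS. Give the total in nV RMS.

Uncorrelated sources add in power (mean-square): V_tot = √(ΣV_i²)
V_tot = √[(1.35×10⁻⁹)² + (3.56×10⁻⁹)² + (1.31×10⁻⁹)²] = 4.03×10⁻⁹ V = 4.03 nV

4.03 nV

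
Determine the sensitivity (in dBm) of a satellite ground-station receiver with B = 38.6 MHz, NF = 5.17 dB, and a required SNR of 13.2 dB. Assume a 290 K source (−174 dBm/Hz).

−79.8 dBm

Sensitivity = −174 + 10 log₁₀(B) + NF + SNR_min
= −174 + 75.87 + 5.17 + 13.2
= −79.76 dBm → −79.8 dBm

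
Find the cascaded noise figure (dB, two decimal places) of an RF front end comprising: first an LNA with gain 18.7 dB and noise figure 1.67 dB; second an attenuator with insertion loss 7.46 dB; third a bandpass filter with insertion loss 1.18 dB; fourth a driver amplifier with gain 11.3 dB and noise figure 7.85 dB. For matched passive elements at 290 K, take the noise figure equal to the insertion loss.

3.13 dB

Convert to linear (a loss of L dB is a gain of −L dB): F_i = 10^(NF_i/10), G_i = 10^(G_i,dB/10)
  Stage 1: F_1 = 10^(1.67/10) = 1.469, G_1 = 10^(18.7/10) = 74.13
  Stage 2: F_2 = 10^(7.46/10) = 5.572, G_2 = 10^(−7.46/10) = 0.1795
  Stage 3: F_3 = 10^(1.18/10) = 1.312, G_3 = 10^(−1.18/10) = 0.7621
  Stage 4: F_4 = 10^(7.85/10) = 6.095, G_4 = 10^(11.3/10) = 13.49
Friis cascade:
  F = 1.469 + (5.572 − 1)/74.13 + (1.312 − 1)/13.30 + (6.095 − 1)/10.14 = 2.057
NF = 10 log₁₀(2.057) = 3.13 dB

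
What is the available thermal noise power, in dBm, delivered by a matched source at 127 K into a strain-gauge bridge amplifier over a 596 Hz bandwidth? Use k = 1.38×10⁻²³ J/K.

−149.8 dBm

P_n = kTB = 1.38×10⁻²³ × 127 × 5.96×10² = 1.04×10⁻¹⁸ W
In dBm: 10 log₁₀(1.04×10⁻¹⁸ / 10⁻³) = −149.8 dBm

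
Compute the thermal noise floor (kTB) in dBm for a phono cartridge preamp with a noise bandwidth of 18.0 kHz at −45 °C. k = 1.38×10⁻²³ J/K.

−132.5 dBm

T = −45 °C + 273.15 = 228.15 K
P_n = kTB = 1.38×10⁻²³ × 228.15 × 1.80×10⁴ = 5.67×10⁻¹⁷ W
In dBm: 10 log₁₀(5.67×10⁻¹⁷ / 10⁻³) = −132.5 dBm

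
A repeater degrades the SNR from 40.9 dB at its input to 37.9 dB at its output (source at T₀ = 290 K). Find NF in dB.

3.0 dB

NF (dB) = SNR_in(dB) − SNR_out(dB) when the source is at T₀
NF = 40.9 − 37.9 = 3.0 dB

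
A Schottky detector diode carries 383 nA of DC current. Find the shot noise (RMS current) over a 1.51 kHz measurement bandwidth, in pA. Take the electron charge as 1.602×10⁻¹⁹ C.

I_n = √(2qI·B)
2qI·B = 2 × 1.602×10⁻¹⁹ × 3.83×10⁻⁷ × 1.51×10³ = 1.85×10⁻²² A²
I_n = √(1.85×10⁻²²) = 1.36×10⁻¹¹ A = 13.6 pA

13.6 pA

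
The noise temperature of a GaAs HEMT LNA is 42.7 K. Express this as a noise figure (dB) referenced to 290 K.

0.597 dB

F = 1 + T_e/T₀ = 1 + 42.7/290 = 1.14724
NF = 10 log₁₀(1.14724) = 0.597 dB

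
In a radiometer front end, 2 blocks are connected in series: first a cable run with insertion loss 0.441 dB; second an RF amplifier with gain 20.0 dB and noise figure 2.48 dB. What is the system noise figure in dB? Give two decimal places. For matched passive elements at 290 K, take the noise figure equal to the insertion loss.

Convert to linear (a loss of L dB is a gain of −L dB): F_i = 10^(NF_i/10), G_i = 10^(G_i,dB/10)
  Stage 1: F_1 = 10^(0.441/10) = 1.107, G_1 = 10^(−0.441/10) = 0.9034
  Stage 2: F_2 = 10^(2.48/10) = 1.770, G_2 = 10^(20.0/10) = 100.0
Friis cascade:
  F = 1.107 + (1.770 − 1)/0.9034 = 1.959
NF = 10 log₁₀(1.959) = 2.92 dB

2.92 dB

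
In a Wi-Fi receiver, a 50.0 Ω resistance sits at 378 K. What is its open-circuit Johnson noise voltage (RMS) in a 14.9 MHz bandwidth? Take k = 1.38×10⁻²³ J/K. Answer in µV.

3.94 µV

V_n = √(4kTRB)
4kTRB = 4 × 1.38×10⁻²³ × 378 × 5.00×10¹ × 1.49×10⁷ = 1.55×10⁻¹¹ V²
V_n = √(1.55×10⁻¹¹) = 3.94×10⁻⁶ V = 3.94 µV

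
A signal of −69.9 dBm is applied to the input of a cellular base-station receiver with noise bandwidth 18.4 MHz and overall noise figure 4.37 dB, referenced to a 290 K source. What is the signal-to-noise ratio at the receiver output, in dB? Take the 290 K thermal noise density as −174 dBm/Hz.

Noise floor: N = −174 + 10 log₁₀(B) + NF
10 log₁₀(1.84×10⁷) = 72.65 dB
N = −174 + 72.65 + 4.37 = −96.98 dBm
SNR = P_sig − N = −69.9 − (−96.98) = 27.08 dB → 27.1 dB

27.1 dB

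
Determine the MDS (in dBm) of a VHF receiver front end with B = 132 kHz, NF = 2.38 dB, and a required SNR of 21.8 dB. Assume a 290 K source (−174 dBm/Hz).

−98.6 dBm

Sensitivity = −174 + 10 log₁₀(B) + NF + SNR_min
= −174 + 51.21 + 2.38 + 21.8
= −98.61 dBm → −98.6 dBm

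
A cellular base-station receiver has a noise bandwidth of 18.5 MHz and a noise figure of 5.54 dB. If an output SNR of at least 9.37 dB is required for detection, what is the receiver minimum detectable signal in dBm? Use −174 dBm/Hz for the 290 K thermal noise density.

Sensitivity = −174 + 10 log₁₀(B) + NF + SNR_min
= −174 + 72.67 + 5.54 + 9.37
= −86.42 dBm → −86.4 dBm

−86.4 dBm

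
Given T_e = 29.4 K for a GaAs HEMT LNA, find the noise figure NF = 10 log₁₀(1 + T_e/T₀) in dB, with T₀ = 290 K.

F = 1 + T_e/T₀ = 1 + 29.4/290 = 1.10138
NF = 10 log₁₀(1.10138) = 0.419 dB

0.419 dB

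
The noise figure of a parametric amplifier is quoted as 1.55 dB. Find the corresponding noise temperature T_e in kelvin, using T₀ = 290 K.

F = 10^(1.55/10) = 1.42889
T_e = (F − 1)·T₀ = (1.42889 − 1) × 290 = 124 K

124 K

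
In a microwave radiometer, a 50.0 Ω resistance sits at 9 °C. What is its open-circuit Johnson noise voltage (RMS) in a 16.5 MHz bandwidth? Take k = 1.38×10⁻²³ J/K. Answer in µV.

3.58 µV

T = 9 °C + 273.15 = 282.15 K
V_n = √(4kTRB)
4kTRB = 4 × 1.38×10⁻²³ × 282.15 × 5.00×10¹ × 1.65×10⁷ = 1.28×10⁻¹¹ V²
V_n = √(1.28×10⁻¹¹) = 3.58×10⁻⁶ V = 3.58 µV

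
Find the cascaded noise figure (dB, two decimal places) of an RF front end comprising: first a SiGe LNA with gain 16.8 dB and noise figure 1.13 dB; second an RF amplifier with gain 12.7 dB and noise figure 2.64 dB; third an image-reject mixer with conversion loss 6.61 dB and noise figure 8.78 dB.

1.21 dB

Convert to linear (a loss of L dB is a gain of −L dB): F_i = 10^(NF_i/10), G_i = 10^(G_i,dB/10)
  Stage 1: F_1 = 10^(1.13/10) = 1.297, G_1 = 10^(16.8/10) = 47.86
  Stage 2: F_2 = 10^(2.64/10) = 1.837, G_2 = 10^(12.7/10) = 18.62
  Stage 3: F_3 = 10^(8.78/10) = 7.551, G_3 = 10^(−6.61/10) = 0.2183
Friis cascade:
  F = 1.297 + (1.837 − 1)/47.86 + (7.551 − 1)/891.3 = 1.322
NF = 10 log₁₀(1.322) = 1.21 dB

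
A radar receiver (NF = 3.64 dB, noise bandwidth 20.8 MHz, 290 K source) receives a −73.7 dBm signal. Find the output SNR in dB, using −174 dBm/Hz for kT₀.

Noise floor: N = −174 + 10 log₁₀(B) + NF
10 log₁₀(2.08×10⁷) = 73.18 dB
N = −174 + 73.18 + 3.64 = −97.18 dBm
SNR = P_sig − N = −73.7 − (−97.18) = 23.48 dB → 23.5 dB

23.5 dB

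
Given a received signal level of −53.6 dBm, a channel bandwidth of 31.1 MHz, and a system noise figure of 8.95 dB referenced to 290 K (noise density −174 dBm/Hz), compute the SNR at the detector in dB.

Noise floor: N = −174 + 10 log₁₀(B) + NF
10 log₁₀(3.11×10⁷) = 74.93 dB
N = −174 + 74.93 + 8.95 = −90.12 dBm
SNR = P_sig − N = −53.6 − (−90.12) = 36.52 dB → 36.5 dB

36.5 dB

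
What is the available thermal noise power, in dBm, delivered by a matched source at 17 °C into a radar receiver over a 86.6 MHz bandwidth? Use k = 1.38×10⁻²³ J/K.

−94.6 dBm

T = 17 °C + 273.15 = 290.15 K
P_n = kTB = 1.38×10⁻²³ × 290.15 × 8.66×10⁷ = 3.47×10⁻¹³ W
In dBm: 10 log₁₀(3.47×10⁻¹³ / 10⁻³) = −94.6 dBm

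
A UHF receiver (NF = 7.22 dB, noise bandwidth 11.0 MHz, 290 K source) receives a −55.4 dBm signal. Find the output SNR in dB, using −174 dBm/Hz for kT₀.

41.0 dB

Noise floor: N = −174 + 10 log₁₀(B) + NF
10 log₁₀(1.10×10⁷) = 70.41 dB
N = −174 + 70.41 + 7.22 = −96.37 dBm
SNR = P_sig − N = −55.4 − (−96.37) = 40.97 dB → 41.0 dB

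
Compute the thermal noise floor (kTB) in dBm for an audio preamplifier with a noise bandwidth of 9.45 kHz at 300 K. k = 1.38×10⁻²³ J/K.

−134.1 dBm

P_n = kTB = 1.38×10⁻²³ × 300 × 9.45×10³ = 3.91×10⁻¹⁷ W
In dBm: 10 log₁₀(3.91×10⁻¹⁷ / 10⁻³) = −134.1 dBm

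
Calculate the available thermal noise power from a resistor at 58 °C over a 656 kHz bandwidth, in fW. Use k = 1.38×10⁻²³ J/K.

T = 58 °C + 273.15 = 331.15 K
P_n = kTB = 1.38×10⁻²³ × 331.15 × 6.56×10⁵ = 3.00×10⁻¹⁵ W = 3.00 fW

3.00 fW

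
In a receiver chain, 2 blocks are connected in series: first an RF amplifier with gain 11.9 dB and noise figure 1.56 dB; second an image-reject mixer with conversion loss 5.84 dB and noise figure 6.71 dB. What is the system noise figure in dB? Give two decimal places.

Convert to linear (a loss of L dB is a gain of −L dB): F_i = 10^(NF_i/10), G_i = 10^(G_i,dB/10)
  Stage 1: F_1 = 10^(1.56/10) = 1.432, G_1 = 10^(11.9/10) = 15.49
  Stage 2: F_2 = 10^(6.71/10) = 4.688, G_2 = 10^(−5.84/10) = 0.2606
Friis cascade:
  F = 1.432 + (4.688 − 1)/15.49 = 1.670
NF = 10 log₁₀(1.670) = 2.23 dB

2.23 dB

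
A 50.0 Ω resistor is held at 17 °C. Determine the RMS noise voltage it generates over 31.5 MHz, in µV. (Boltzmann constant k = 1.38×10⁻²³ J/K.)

5.02 µV

T = 17 °C + 273.15 = 290.15 K
V_n = √(4kTRB)
4kTRB = 4 × 1.38×10⁻²³ × 290.15 × 5.00×10¹ × 3.15×10⁷ = 2.52×10⁻¹¹ V²
V_n = √(2.52×10⁻¹¹) = 5.02×10⁻⁶ V = 5.02 µV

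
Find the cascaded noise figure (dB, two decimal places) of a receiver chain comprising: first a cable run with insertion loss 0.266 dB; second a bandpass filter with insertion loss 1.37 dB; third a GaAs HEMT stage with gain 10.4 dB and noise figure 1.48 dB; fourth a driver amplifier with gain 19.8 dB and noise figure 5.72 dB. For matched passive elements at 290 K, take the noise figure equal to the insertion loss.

Convert to linear (a loss of L dB is a gain of −L dB): F_i = 10^(NF_i/10), G_i = 10^(G_i,dB/10)
  Stage 1: F_1 = 10^(0.266/10) = 1.063, G_1 = 10^(−0.266/10) = 0.9406
  Stage 2: F_2 = 10^(1.37/10) = 1.371, G_2 = 10^(−1.37/10) = 0.7295
  Stage 3: F_3 = 10^(1.48/10) = 1.406, G_3 = 10^(10.4/10) = 10.96
  Stage 4: F_4 = 10^(5.72/10) = 3.733, G_4 = 10^(19.8/10) = 95.50
Friis cascade:
  F = 1.063 + (1.371 − 1)/0.9406 + (1.406 − 1)/0.6861 + (3.733 − 1)/7.523 = 2.412
NF = 10 log₁₀(2.412) = 3.82 dB

3.82 dB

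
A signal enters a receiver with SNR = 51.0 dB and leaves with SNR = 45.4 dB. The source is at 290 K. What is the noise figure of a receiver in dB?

NF (dB) = SNR_in(dB) − SNR_out(dB) when the source is at T₀
NF = 51.0 − 45.4 = 5.6 dB

5.6 dB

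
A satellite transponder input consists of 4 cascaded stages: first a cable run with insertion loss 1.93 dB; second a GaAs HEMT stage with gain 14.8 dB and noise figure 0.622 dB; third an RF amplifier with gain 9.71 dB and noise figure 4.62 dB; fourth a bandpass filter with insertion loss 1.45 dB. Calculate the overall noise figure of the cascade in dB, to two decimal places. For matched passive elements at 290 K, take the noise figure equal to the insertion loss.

Convert to linear (a loss of L dB is a gain of −L dB): F_i = 10^(NF_i/10), G_i = 10^(G_i,dB/10)
  Stage 1: F_1 = 10^(1.93/10) = 1.560, G_1 = 10^(−1.93/10) = 0.6412
  Stage 2: F_2 = 10^(0.622/10) = 1.154, G_2 = 10^(14.8/10) = 30.20
  Stage 3: F_3 = 10^(4.62/10) = 2.897, G_3 = 10^(9.71/10) = 9.354
  Stage 4: F_4 = 10^(1.45/10) = 1.396, G_4 = 10^(−1.45/10) = 0.7161
Friis cascade:
  F = 1.560 + (1.154 − 1)/0.6412 + (2.897 − 1)/19.36 + (1.396 − 1)/181.1 = 1.900
NF = 10 log₁₀(1.900) = 2.79 dB

2.79 dB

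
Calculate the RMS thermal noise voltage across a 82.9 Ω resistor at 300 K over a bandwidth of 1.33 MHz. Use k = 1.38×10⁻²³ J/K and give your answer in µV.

1.35 µV

V_n = √(4kTRB)
4kTRB = 4 × 1.38×10⁻²³ × 300 × 8.29×10¹ × 1.33×10⁶ = 1.83×10⁻¹² V²
V_n = √(1.83×10⁻¹²) = 1.35×10⁻⁶ V = 1.35 µV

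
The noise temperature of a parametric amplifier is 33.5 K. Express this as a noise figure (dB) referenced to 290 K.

F = 1 + T_e/T₀ = 1 + 33.5/290 = 1.11552
NF = 10 log₁₀(1.11552) = 0.475 dB

0.475 dB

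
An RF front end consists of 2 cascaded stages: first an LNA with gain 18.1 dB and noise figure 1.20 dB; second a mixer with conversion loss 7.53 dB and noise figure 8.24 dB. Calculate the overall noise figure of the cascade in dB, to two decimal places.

Convert to linear (a loss of L dB is a gain of −L dB): F_i = 10^(NF_i/10), G_i = 10^(G_i,dB/10)
  Stage 1: F_1 = 10^(1.20/10) = 1.318, G_1 = 10^(18.1/10) = 64.57
  Stage 2: F_2 = 10^(8.24/10) = 6.668, G_2 = 10^(−7.53/10) = 0.1766
Friis cascade:
  F = 1.318 + (6.668 − 1)/64.57 = 1.406
NF = 10 log₁₀(1.406) = 1.48 dB

1.48 dB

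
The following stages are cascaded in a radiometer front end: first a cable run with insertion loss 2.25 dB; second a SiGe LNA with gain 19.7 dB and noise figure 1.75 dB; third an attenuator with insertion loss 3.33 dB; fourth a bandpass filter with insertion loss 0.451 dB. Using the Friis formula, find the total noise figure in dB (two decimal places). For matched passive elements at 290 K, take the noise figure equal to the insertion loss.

4.04 dB

Convert to linear (a loss of L dB is a gain of −L dB): F_i = 10^(NF_i/10), G_i = 10^(G_i,dB/10)
  Stage 1: F_1 = 10^(2.25/10) = 1.679, G_1 = 10^(−2.25/10) = 0.5957
  Stage 2: F_2 = 10^(1.75/10) = 1.496, G_2 = 10^(19.7/10) = 93.33
  Stage 3: F_3 = 10^(3.33/10) = 2.153, G_3 = 10^(−3.33/10) = 0.4645
  Stage 4: F_4 = 10^(0.451/10) = 1.109, G_4 = 10^(−0.451/10) = 0.9014
Friis cascade:
  F = 1.679 + (1.496 − 1)/0.5957 + (2.153 − 1)/55.59 + (1.109 − 1)/25.82 = 2.537
NF = 10 log₁₀(2.537) = 4.04 dB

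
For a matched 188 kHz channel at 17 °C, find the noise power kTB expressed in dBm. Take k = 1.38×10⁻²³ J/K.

T = 17 °C + 273.15 = 290.15 K
P_n = kTB = 1.38×10⁻²³ × 290.15 × 1.88×10⁵ = 7.53×10⁻¹⁶ W
In dBm: 10 log₁₀(7.53×10⁻¹⁶ / 10⁻³) = −121.2 dBm

−121.2 dBm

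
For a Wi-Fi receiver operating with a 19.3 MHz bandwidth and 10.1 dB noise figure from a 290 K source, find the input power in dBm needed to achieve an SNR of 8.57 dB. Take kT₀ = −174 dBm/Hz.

−82.5 dBm

Sensitivity = −174 + 10 log₁₀(B) + NF + SNR_min
= −174 + 72.86 + 10.1 + 8.57
= −82.47 dBm → −82.5 dBm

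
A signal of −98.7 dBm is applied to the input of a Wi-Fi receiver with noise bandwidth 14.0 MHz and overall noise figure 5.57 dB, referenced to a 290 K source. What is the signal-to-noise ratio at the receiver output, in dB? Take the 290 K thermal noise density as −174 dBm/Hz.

Noise floor: N = −174 + 10 log₁₀(B) + NF
10 log₁₀(1.40×10⁷) = 71.46 dB
N = −174 + 71.46 + 5.57 = −96.97 dBm
SNR = P_sig − N = −98.7 − (−96.97) = −1.73 dB → −1.7 dB

−1.7 dB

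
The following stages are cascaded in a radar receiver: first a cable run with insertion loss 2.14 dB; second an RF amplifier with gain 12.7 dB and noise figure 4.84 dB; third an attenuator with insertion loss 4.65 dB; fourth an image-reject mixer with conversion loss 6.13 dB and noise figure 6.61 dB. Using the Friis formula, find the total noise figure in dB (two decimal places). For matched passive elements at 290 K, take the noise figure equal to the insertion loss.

7.84 dB

Convert to linear (a loss of L dB is a gain of −L dB): F_i = 10^(NF_i/10), G_i = 10^(G_i,dB/10)
  Stage 1: F_1 = 10^(2.14/10) = 1.637, G_1 = 10^(−2.14/10) = 0.6109
  Stage 2: F_2 = 10^(4.84/10) = 3.048, G_2 = 10^(12.7/10) = 18.62
  Stage 3: F_3 = 10^(4.65/10) = 2.917, G_3 = 10^(−4.65/10) = 0.3428
  Stage 4: F_4 = 10^(6.61/10) = 4.581, G_4 = 10^(−6.13/10) = 0.2438
Friis cascade:
  F = 1.637 + (3.048 − 1)/0.6109 + (2.917 − 1)/11.38 + (4.581 − 1)/3.899 = 6.076
NF = 10 log₁₀(6.076) = 7.84 dB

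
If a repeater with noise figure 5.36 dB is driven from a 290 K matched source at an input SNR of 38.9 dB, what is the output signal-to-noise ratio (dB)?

By definition F = SNR_in/SNR_out, so in dB: SNR_out = SNR_in − NF
SNR_out = 38.9 − 5.36 = 33.54 dB

33.54 dB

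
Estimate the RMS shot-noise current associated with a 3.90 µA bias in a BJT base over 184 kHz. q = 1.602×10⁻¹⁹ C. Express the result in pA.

479 pA

I_n = √(2qI·B)
2qI·B = 2 × 1.602×10⁻¹⁹ × 3.90×10⁻⁶ × 1.84×10⁵ = 2.30×10⁻¹⁹ A²
I_n = √(2.30×10⁻¹⁹) = 4.79×10⁻¹⁰ A = 479 pA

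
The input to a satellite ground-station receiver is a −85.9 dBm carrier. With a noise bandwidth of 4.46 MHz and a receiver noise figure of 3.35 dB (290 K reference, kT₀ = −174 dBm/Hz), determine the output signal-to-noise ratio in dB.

Noise floor: N = −174 + 10 log₁₀(B) + NF
10 log₁₀(4.46×10⁶) = 66.49 dB
N = −174 + 66.49 + 3.35 = −104.16 dBm
SNR = P_sig − N = −85.9 − (−104.16) = 18.26 dB → 18.3 dB

18.3 dB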